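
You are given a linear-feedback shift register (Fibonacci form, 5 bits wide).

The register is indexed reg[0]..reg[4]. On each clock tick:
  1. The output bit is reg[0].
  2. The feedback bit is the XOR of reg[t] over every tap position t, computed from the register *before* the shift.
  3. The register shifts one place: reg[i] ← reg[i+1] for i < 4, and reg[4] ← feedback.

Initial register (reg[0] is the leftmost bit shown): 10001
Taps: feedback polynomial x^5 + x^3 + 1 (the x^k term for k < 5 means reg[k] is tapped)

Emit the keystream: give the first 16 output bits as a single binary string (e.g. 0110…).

step | reg (before) | out | fb
   0 | 10001 | 1 | 1
   1 | 00011 | 0 | 1
   2 | 00111 | 0 | 1
   3 | 01111 | 0 | 1
   4 | 11111 | 1 | 0
   5 | 11110 | 1 | 0
   6 | 11100 | 1 | 1
   7 | 11001 | 1 | 1
   8 | 10011 | 1 | 0
   9 | 00110 | 0 | 1
  10 | 01101 | 0 | 0
  11 | 11010 | 1 | 0
  12 | 10100 | 1 | 1
  13 | 01001 | 0 | 0
  14 | 10010 | 1 | 0
  15 | 00100 | 0 | 0

1000111110011010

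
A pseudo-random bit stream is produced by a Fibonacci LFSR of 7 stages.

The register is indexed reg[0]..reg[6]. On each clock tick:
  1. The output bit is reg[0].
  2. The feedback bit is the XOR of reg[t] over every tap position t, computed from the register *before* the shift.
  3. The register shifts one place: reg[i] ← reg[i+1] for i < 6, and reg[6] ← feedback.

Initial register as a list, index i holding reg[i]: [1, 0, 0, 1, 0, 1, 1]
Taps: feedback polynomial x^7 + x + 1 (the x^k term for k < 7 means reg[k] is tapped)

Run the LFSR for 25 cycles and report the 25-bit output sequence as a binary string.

1001011101110011001010101

tick  register→output (feedback)
  0  1001011→1 (1)
  1  0010111→0 (0)
  2  0101110→0 (1)
  3  1011101→1 (1)
  4  0111011→0 (1)
  5  1110111→1 (0)
  6  1101110→1 (0)
  7  1011100→1 (1)
  8  0111001→0 (1)
  9  1110011→1 (0)
 10  1100110→1 (0)
 11  1001100→1 (1)
 12  0011001→0 (0)
 13  0110010→0 (1)
 14  1100101→1 (0)
 15  1001010→1 (1)
 16  0010101→0 (0)
 17  0101010→0 (1)
 18  1010101→1 (1)
 19  0101011→0 (1)
 20  1010111→1 (1)
 21  0101111→0 (1)
 22  1011111→1 (1)
 23  0111111→0 (1)
 24  1111111→1 (0)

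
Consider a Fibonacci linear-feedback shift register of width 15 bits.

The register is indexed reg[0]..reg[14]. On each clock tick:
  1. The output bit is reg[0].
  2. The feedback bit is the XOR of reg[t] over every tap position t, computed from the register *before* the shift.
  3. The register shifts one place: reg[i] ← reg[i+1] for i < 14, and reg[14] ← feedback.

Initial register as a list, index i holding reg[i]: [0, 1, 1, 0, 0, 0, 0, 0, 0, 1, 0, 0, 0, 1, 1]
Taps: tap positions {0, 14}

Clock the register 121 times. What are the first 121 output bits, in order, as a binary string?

step | reg (before) | out | fb
   0 | 011000000100011 | 0 | 1
   1 | 110000001000111 | 1 | 0
   2 | 100000010001110 | 1 | 1
   3 | 000000100011101 | 0 | 1
   4 | 000001000111011 | 0 | 1
   5 | 000010001110111 | 0 | 1
   6 | 000100011101111 | 0 | 1
   7 | 001000111011111 | 0 | 1
   8 | 010001110111111 | 0 | 1
   9 | 100011101111111 | 1 | 0
  10 | 000111011111110 | 0 | 0
  11 | 001110111111100 | 0 | 0
  12 | 011101111111000 | 0 | 0
  13 | 111011111110000 | 1 | 1
  14 | 110111111100001 | 1 | 0
  15 | 101111111000010 | 1 | 1
  16 | 011111110000101 | 0 | 1
  17 | 111111100001011 | 1 | 0
  18 | 111111000010110 | 1 | 1
  19 | 111110000101101 | 1 | 0
  20 | 111100001011010 | 1 | 1
  21 | 111000010110101 | 1 | 0
  22 | 110000101101010 | 1 | 1
  23 | 100001011010101 | 1 | 0
  24 | 000010110101010 | 0 | 0
  25 | 000101101010100 | 0 | 0
  26 | 001011010101000 | 0 | 0
  27 | 010110101010000 | 0 | 0
  28 | 101101010100000 | 1 | 1
  29 | 011010101000001 | 0 | 1
  30 | 110101010000011 | 1 | 0
  31 | 101010100000110 | 1 | 1
  32 | 010101000001101 | 0 | 1
  33 | 101010000011011 | 1 | 0
  34 | 010100000110110 | 0 | 0
  35 | 101000001101100 | 1 | 1
  36 | 010000011011001 | 0 | 1
  37 | 100000110110011 | 1 | 0
  38 | 000001101100110 | 0 | 0
  39 | 000011011001100 | 0 | 0
  40 | 000110110011000 | 0 | 0
  41 | 001101100110000 | 0 | 0
  42 | 011011001100000 | 0 | 0
  43 | 110110011000000 | 1 | 1
  44 | 101100110000001 | 1 | 0
  45 | 011001100000010 | 0 | 0
  46 | 110011000000100 | 1 | 1
  47 | 100110000001001 | 1 | 0
  48 | 001100000010010 | 0 | 0
  49 | 011000000100100 | 0 | 0
  50 | 110000001001000 | 1 | 1
  51 | 100000010010001 | 1 | 0
  52 | 000000100100010 | 0 | 0
  53 | 000001001000100 | 0 | 0
  54 | 000010010001000 | 0 | 0
  55 | 000100100010000 | 0 | 0
  56 | 001001000100000 | 0 | 0
  57 | 010010001000000 | 0 | 0
  58 | 100100010000000 | 1 | 1
  59 | 001000100000001 | 0 | 1
  60 | 010001000000011 | 0 | 1
  61 | 100010000000111 | 1 | 0
  62 | 000100000001110 | 0 | 0
  63 | 001000000011100 | 0 | 0
  64 | 010000000111000 | 0 | 0
  65 | 100000001110000 | 1 | 1
  66 | 000000011100001 | 0 | 1
  67 | 000000111000011 | 0 | 1
  68 | 000001110000111 | 0 | 1
  69 | 000011100001111 | 0 | 1
  70 | 000111000011111 | 0 | 1
  71 | 001110000111111 | 0 | 1
  72 | 011100001111111 | 0 | 1
  73 | 111000011111111 | 1 | 0
  74 | 110000111111110 | 1 | 1
  75 | 100001111111101 | 1 | 0
  76 | 000011111111010 | 0 | 0
  77 | 000111111110100 | 0 | 0
  78 | 001111111101000 | 0 | 0
  79 | 011111111010000 | 0 | 0
  80 | 111111110100000 | 1 | 1
  81 | 111111101000001 | 1 | 0
  82 | 111111010000010 | 1 | 1
  83 | 111110100000101 | 1 | 0
  84 | 111101000001010 | 1 | 1
  85 | 111010000010101 | 1 | 0
  86 | 110100000101010 | 1 | 1
  87 | 101000001010101 | 1 | 0
  88 | 010000010101010 | 0 | 0
  89 | 100000101010100 | 1 | 1
  90 | 000001010101001 | 0 | 1
  91 | 000010101010011 | 0 | 1
  92 | 000101010100111 | 0 | 1
  93 | 001010101001111 | 0 | 1
  94 | 010101010011111 | 0 | 1
  95 | 101010100111111 | 1 | 0
  96 | 010101001111110 | 0 | 0
  97 | 101010011111100 | 1 | 1
  98 | 010100111111001 | 0 | 1
  99 | 101001111110011 | 1 | 0
 100 | 010011111100110 | 0 | 0
 101 | 100111111001100 | 1 | 1
 102 | 001111110011001 | 0 | 1
 103 | 011111100110011 | 0 | 1
 104 | 111111001100111 | 1 | 0
 105 | 111110011001110 | 1 | 1
 106 | 111100110011101 | 1 | 0
 107 | 111001100111010 | 1 | 1
 108 | 110011001110101 | 1 | 0
 109 | 100110011101010 | 1 | 1
 110 | 001100111010101 | 0 | 1
 111 | 011001110101011 | 0 | 1
 112 | 110011101010111 | 1 | 0
 113 | 100111010101110 | 1 | 1
 114 | 001110101011101 | 0 | 1
 115 | 011101010111011 | 0 | 1
 116 | 111010101110111 | 1 | 0
 117 | 110101011101110 | 1 | 1
 118 | 101010111011101 | 1 | 0
 119 | 010101110111010 | 0 | 0
 120 | 101011101110100 | 1 | 1

0110000001000111011111110000101101010100000110110011000000100100010000000111000011111111010000010101010011111100110011101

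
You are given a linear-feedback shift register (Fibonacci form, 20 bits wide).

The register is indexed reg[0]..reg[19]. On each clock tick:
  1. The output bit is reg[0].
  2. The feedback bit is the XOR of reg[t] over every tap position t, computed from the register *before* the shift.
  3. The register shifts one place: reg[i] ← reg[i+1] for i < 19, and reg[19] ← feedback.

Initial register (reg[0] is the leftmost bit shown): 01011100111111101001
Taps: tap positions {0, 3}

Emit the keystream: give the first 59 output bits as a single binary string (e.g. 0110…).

01011100111111101001101110110000101001000110001101011000011

k : reg_k → out_k, fb_k
0: 01011100111111101001 → 0, fb=1
1: 10111001111111010011 → 1, fb=0
2: 01110011111110100110 → 0, fb=1
3: 11100111111101001101 → 1, fb=1
4: 11001111111010011011 → 1, fb=1
5: 10011111110100110111 → 1, fb=0
6: 00111111101001101110 → 0, fb=1
7: 01111111010011011101 → 0, fb=1
8: 11111110100110111011 → 1, fb=0
9: 11111101001101110110 → 1, fb=0
10: 11111010011011101100 → 1, fb=0
11: 11110100110111011000 → 1, fb=0
12: 11101001101110110000 → 1, fb=1
13: 11010011011101100001 → 1, fb=0
14: 10100110111011000010 → 1, fb=1
15: 01001101110110000101 → 0, fb=0
16: 10011011101100001010 → 1, fb=0
17: 00110111011000010100 → 0, fb=1
18: 01101110110000101001 → 0, fb=0
19: 11011101100001010010 → 1, fb=0
20: 10111011000010100100 → 1, fb=0
21: 01110110000101001000 → 0, fb=1
22: 11101100001010010001 → 1, fb=1
23: 11011000010100100011 → 1, fb=0
24: 10110000101001000110 → 1, fb=0
25: 01100001010010001100 → 0, fb=0
26: 11000010100100011000 → 1, fb=1
27: 10000101001000110001 → 1, fb=1
28: 00001010010001100011 → 0, fb=0
29: 00010100100011000110 → 0, fb=1
30: 00101001000110001101 → 0, fb=0
31: 01010010001100011010 → 0, fb=1
32: 10100100011000110101 → 1, fb=1
33: 01001000110001101011 → 0, fb=0
34: 10010001100011010110 → 1, fb=0
35: 00100011000110101100 → 0, fb=0
36: 01000110001101011000 → 0, fb=0
37: 10001100011010110000 → 1, fb=1
38: 00011000110101100001 → 0, fb=1
39: 00110001101011000011 → 0, fb=1
40: 01100011010110000111 → 0, fb=0
41: 11000110101100001110 → 1, fb=1
42: 10001101011000011101 → 1, fb=1
43: 00011010110000111011 → 0, fb=1
44: 00110101100001110111 → 0, fb=1
45: 01101011000011101111 → 0, fb=0
46: 11010110000111011110 → 1, fb=0
47: 10101100001110111100 → 1, fb=1
48: 01011000011101111001 → 0, fb=1
49: 10110000111011110011 → 1, fb=0
50: 01100001110111100110 → 0, fb=0
51: 11000011101111001100 → 1, fb=1
52: 10000111011110011001 → 1, fb=1
53: 00001110111100110011 → 0, fb=0
54: 00011101111001100110 → 0, fb=1
55: 00111011110011001101 → 0, fb=1
56: 01110111100110011011 → 0, fb=1
57: 11101111001100110111 → 1, fb=1
58: 11011110011001101111 → 1, fb=0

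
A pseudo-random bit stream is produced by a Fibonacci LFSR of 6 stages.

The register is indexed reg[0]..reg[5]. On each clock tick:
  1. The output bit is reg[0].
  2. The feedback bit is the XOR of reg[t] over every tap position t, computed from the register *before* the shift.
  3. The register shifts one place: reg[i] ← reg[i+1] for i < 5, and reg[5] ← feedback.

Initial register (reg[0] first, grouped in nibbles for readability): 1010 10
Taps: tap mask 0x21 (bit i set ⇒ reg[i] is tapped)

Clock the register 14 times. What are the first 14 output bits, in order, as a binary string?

k : reg_k → out_k, fb_k
0: 101010 → 1, fb=1
1: 010101 → 0, fb=1
2: 101011 → 1, fb=0
3: 010110 → 0, fb=0
4: 101100 → 1, fb=1
5: 011001 → 0, fb=1
6: 110011 → 1, fb=0
7: 100110 → 1, fb=1
8: 001101 → 0, fb=1
9: 011011 → 0, fb=1
10: 110111 → 1, fb=0
11: 101110 → 1, fb=1
12: 011101 → 0, fb=1
13: 111011 → 1, fb=0

10101011001101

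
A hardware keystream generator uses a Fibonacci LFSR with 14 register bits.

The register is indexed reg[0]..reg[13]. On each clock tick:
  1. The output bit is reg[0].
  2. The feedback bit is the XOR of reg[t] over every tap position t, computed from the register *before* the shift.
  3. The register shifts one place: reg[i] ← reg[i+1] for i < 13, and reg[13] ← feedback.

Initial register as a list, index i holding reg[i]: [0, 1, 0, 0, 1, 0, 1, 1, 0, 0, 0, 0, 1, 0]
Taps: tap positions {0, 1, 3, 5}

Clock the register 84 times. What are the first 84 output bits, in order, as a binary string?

010010110000101110010000110010001011100000101100001100100100111000110101100101010000

step | reg (before) | out | fb
   0 | 01001011000010 | 0 | 1
   1 | 10010110000101 | 1 | 1
   2 | 00101100001011 | 0 | 1
   3 | 01011000010111 | 0 | 0
   4 | 10110000101110 | 1 | 0
   5 | 01100001011100 | 0 | 1
   6 | 11000010111001 | 1 | 0
   7 | 10000101110010 | 1 | 0
   8 | 00001011100100 | 0 | 0
   9 | 00010111001000 | 0 | 0
  10 | 00101110010000 | 0 | 1
  11 | 01011100100001 | 0 | 1
  12 | 10111001000011 | 1 | 0
  13 | 01110010000110 | 0 | 0
  14 | 11100100001100 | 1 | 1
  15 | 11001000011001 | 1 | 0
  16 | 10010000110010 | 1 | 0
  17 | 00100001100100 | 0 | 0
  18 | 01000011001000 | 0 | 1
  19 | 10000110010001 | 1 | 0
  20 | 00001100100010 | 0 | 1
  21 | 00011001000101 | 0 | 1
  22 | 00110010001011 | 0 | 1
  23 | 01100100010111 | 0 | 0
  24 | 11001000101110 | 1 | 0
  25 | 10010001011100 | 1 | 0
  26 | 00100010111000 | 0 | 0
  27 | 01000101110000 | 0 | 0
  28 | 10001011100000 | 1 | 1
  29 | 00010111000001 | 0 | 0
  30 | 00101110000010 | 0 | 1
  31 | 01011100000101 | 0 | 1
  32 | 10111000001011 | 1 | 0
  33 | 01110000010110 | 0 | 0
  34 | 11100000101100 | 1 | 0
  35 | 11000001011000 | 1 | 0
  36 | 10000010110000 | 1 | 1
  37 | 00000101100001 | 0 | 1
  38 | 00001011000011 | 0 | 0
  39 | 00010110000110 | 0 | 0
  40 | 00101100001100 | 0 | 1
  41 | 01011000011001 | 0 | 0
  42 | 10110000110010 | 1 | 0
  43 | 01100001100100 | 0 | 1
  44 | 11000011001001 | 1 | 0
  45 | 10000110010010 | 1 | 0
  46 | 00001100100100 | 0 | 1
  47 | 00011001001001 | 0 | 1
  48 | 00110010010011 | 0 | 1
  49 | 01100100100111 | 0 | 0
  50 | 11001001001110 | 1 | 0
  51 | 10010010011100 | 1 | 0
  52 | 00100100111000 | 0 | 1
  53 | 01001001110001 | 0 | 1
  54 | 10010011100011 | 1 | 0
  55 | 00100111000110 | 0 | 1
  56 | 01001110001101 | 0 | 0
  57 | 10011100011010 | 1 | 1
  58 | 00111000110101 | 0 | 1
  59 | 01110001101011 | 0 | 0
  60 | 11100011010110 | 1 | 0
  61 | 11000110101100 | 1 | 1
  62 | 10001101011001 | 1 | 0
  63 | 00011010110010 | 0 | 1
  64 | 00110101100101 | 0 | 0
  65 | 01101011001010 | 0 | 1
  66 | 11010110010101 | 1 | 0
  67 | 10101100101010 | 1 | 0
  68 | 01011001010100 | 0 | 0
  69 | 10110010101000 | 1 | 0
  70 | 01100101010000 | 0 | 0
  71 | 11001010100000 | 1 | 0
  72 | 10010101000000 | 1 | 1
  73 | 00101010000001 | 0 | 0
  74 | 01010100000010 | 0 | 1
  75 | 10101000000101 | 1 | 1
  76 | 01010000001011 | 0 | 0
  77 | 10100000010110 | 1 | 1
  78 | 01000000101101 | 0 | 1
  79 | 10000001011011 | 1 | 1
  80 | 00000010110111 | 0 | 0
  81 | 00000101101110 | 0 | 1
  82 | 00001011011101 | 0 | 0
  83 | 00010110111010 | 0 | 0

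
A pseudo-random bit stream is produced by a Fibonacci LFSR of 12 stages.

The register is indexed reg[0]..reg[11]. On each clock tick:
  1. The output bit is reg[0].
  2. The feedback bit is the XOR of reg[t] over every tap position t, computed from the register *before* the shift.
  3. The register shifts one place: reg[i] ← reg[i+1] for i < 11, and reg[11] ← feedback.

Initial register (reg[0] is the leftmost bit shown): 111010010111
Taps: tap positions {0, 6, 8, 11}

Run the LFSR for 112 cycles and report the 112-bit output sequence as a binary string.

step | reg (before) | out | fb
   0 | 111010010111 | 1 | 0
   1 | 110100101110 | 1 | 1
   2 | 101001011101 | 1 | 1
   3 | 010010111011 | 0 | 1
   4 | 100101110111 | 1 | 1
   5 | 001011101111 | 0 | 1
   6 | 010111011111 | 0 | 0
   7 | 101110111110 | 1 | 1
   8 | 011101111101 | 0 | 1
   9 | 111011111011 | 1 | 0
  10 | 110111110110 | 1 | 0
  11 | 101111101100 | 1 | 1
  12 | 011111011001 | 0 | 0
  13 | 111110110010 | 1 | 0
  14 | 111101100100 | 1 | 0
  15 | 111011001000 | 1 | 0
  16 | 110110010000 | 1 | 1
  17 | 101100100001 | 1 | 1
  18 | 011001000011 | 0 | 1
  19 | 110010000111 | 1 | 0
  20 | 100100001110 | 1 | 0
  21 | 001000011100 | 0 | 1
  22 | 010000111001 | 0 | 1
  23 | 100001110011 | 1 | 1
  24 | 000011100111 | 0 | 0
  25 | 000111001110 | 0 | 1
  26 | 001110011101 | 0 | 0
  27 | 011100111010 | 0 | 0
  28 | 111001110100 | 1 | 0
  29 | 110011101000 | 1 | 1
  30 | 100111010001 | 1 | 0
  31 | 001110100010 | 0 | 1
  32 | 011101000101 | 0 | 1
  33 | 111010001011 | 1 | 1
  34 | 110100010111 | 1 | 0
  35 | 101000101110 | 1 | 1
  36 | 010001011101 | 0 | 0
  37 | 100010111010 | 1 | 1
  38 | 000101110101 | 0 | 0
  39 | 001011101010 | 0 | 0
  40 | 010111010100 | 0 | 0
  41 | 101110101000 | 1 | 1
  42 | 011101010001 | 0 | 1
  43 | 111010100011 | 1 | 1
  44 | 110101000111 | 1 | 0
  45 | 101010001110 | 1 | 0
  46 | 010100011100 | 0 | 1
  47 | 101000111001 | 1 | 0
  48 | 010001110010 | 0 | 1
  49 | 100011100101 | 1 | 1
  50 | 000111001011 | 0 | 0
  51 | 001110010110 | 0 | 0
  52 | 011100101100 | 0 | 0
  53 | 111001011000 | 1 | 0
  54 | 110010110000 | 1 | 0
  55 | 100101100000 | 1 | 0
  56 | 001011000000 | 0 | 0
  57 | 010110000000 | 0 | 0
  58 | 101100000000 | 1 | 1
  59 | 011000000001 | 0 | 1
  60 | 110000000011 | 1 | 0
  61 | 100000000110 | 1 | 1
  62 | 000000001101 | 0 | 0
  63 | 000000011010 | 0 | 1
  64 | 000000110101 | 0 | 0
  65 | 000001101010 | 0 | 0
  66 | 000011010100 | 0 | 0
  67 | 000110101000 | 0 | 0
  68 | 001101010000 | 0 | 0
  69 | 011010100000 | 0 | 1
  70 | 110101000001 | 1 | 0
  71 | 101010000010 | 1 | 1
  72 | 010100000101 | 0 | 1
  73 | 101000001011 | 1 | 1
  74 | 010000010111 | 0 | 1
  75 | 100000101111 | 1 | 0
  76 | 000001011110 | 0 | 1
  77 | 000010111101 | 0 | 1
  78 | 000101111011 | 0 | 1
  79 | 001011110111 | 0 | 0
  80 | 010111101110 | 0 | 0
  81 | 101111011100 | 1 | 0
  82 | 011110111000 | 0 | 0
  83 | 111101110000 | 1 | 0
  84 | 111011100000 | 1 | 0
  85 | 110111000000 | 1 | 1
  86 | 101110000001 | 1 | 0
  87 | 011100000010 | 0 | 0
  88 | 111000000100 | 1 | 1
  89 | 110000001001 | 1 | 1
  90 | 100000010011 | 1 | 0
  91 | 000000100110 | 0 | 1
  92 | 000001001101 | 0 | 0
  93 | 000010011010 | 0 | 1
  94 | 000100110101 | 0 | 0
  95 | 001001101010 | 0 | 0
  96 | 010011010100 | 0 | 0
  97 | 100110101000 | 1 | 1
  98 | 001101010001 | 0 | 1
  99 | 011010100011 | 0 | 0
 100 | 110101000110 | 1 | 1
 101 | 101010001101 | 1 | 1
 102 | 010100011011 | 0 | 0
 103 | 101000110110 | 1 | 0
 104 | 010001101100 | 0 | 0
 105 | 100011011000 | 1 | 0
 106 | 000110110000 | 0 | 1
 107 | 001101100001 | 0 | 0
 108 | 011011000010 | 0 | 0
 109 | 110110000100 | 1 | 1
 110 | 101100001001 | 1 | 1
 111 | 011000010011 | 0 | 1

1110100101110111110110010000111001110100010111010100011100101100000000110101000001011110111000000100110101000110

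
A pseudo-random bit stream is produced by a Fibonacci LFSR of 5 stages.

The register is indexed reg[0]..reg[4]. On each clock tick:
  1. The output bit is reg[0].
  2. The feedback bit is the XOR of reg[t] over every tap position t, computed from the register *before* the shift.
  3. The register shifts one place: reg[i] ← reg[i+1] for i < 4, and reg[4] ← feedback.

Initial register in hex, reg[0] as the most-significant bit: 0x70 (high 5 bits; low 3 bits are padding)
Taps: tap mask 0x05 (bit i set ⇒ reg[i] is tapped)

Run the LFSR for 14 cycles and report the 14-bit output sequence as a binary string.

k : reg_k → out_k, fb_k
0: 01110 → 0, fb=1
1: 11101 → 1, fb=0
2: 11010 → 1, fb=1
3: 10101 → 1, fb=0
4: 01010 → 0, fb=0
5: 10100 → 1, fb=0
6: 01000 → 0, fb=0
7: 10000 → 1, fb=1
8: 00001 → 0, fb=0
9: 00010 → 0, fb=0
10: 00100 → 0, fb=1
11: 01001 → 0, fb=0
12: 10010 → 1, fb=1
13: 00101 → 0, fb=1

01110101000010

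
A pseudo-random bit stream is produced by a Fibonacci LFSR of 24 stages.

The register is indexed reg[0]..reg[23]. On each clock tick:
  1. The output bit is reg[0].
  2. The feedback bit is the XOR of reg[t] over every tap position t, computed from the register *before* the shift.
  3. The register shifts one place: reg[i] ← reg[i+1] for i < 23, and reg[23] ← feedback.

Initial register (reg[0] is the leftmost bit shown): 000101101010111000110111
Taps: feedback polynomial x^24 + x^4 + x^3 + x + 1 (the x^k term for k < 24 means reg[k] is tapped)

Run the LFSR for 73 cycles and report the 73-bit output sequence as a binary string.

0001011010101110001101111110010001100000100110010100100110101100111101010

tick  register→output (feedback)
  0  000101101010111000110111→0 (1)
  1  001011010101110001101111→0 (1)
  2  010110101011100011011111→0 (1)
  3  101101010111000110111111→1 (0)
  4  011010101110001101111110→0 (0)
  5  110101011100011011111100→1 (1)
  6  101010111000110111111001→1 (0)
  7  010101110001101111110010→0 (0)
  8  101011100011011111100100→1 (0)
  9  010111000110111111001000→0 (1)
 10  101110001101111110010001→1 (1)
 11  011100011011111100100011→0 (0)
 12  111000110111111001000110→1 (0)
 13  110001101111110010001100→1 (0)
 14  100011011111100100011000→1 (0)
 15  000110111111001000110000→0 (0)
 16  001101111110010001100000→0 (1)
 17  011011111100100011000001→0 (0)
 18  110111111001000110000010→1 (0)
 19  101111110010001100000100→1 (1)
 20  011111100100011000001001→0 (1)
 21  111111001000110000010011→1 (0)
 22  111110010001100000100110→1 (0)
 23  111100100011000001001100→1 (1)
 24  111001000110000010011001→1 (0)
 25  110010001100000100110010→1 (1)
 26  100100011000001001100101→1 (0)
 27  001000110000010011001010→0 (0)
 28  010001100000100110010100→0 (1)
 29  100011000001001100101001→1 (0)
 30  000110000010011001010010→0 (0)
 31  001100000100110010100100→0 (1)
 32  011000001001100101001001→0 (1)
 33  110000010011001010010011→1 (0)
 34  100000100110010100100110→1 (1)
 35  000001001100101001001101→0 (0)
 36  000010011001010010011010→0 (1)
 37  000100110010100100110101→0 (1)
 38  001001100101001001101011→0 (0)
 39  010011001010010011010110→0 (0)
 40  100110010100100110101100→1 (1)
 41  001100101001001101011001→0 (1)
 42  011001010010011010110011→0 (1)
 43  110010100100110101100111→1 (1)
 44  100101001001101011001111→1 (0)
 45  001010010011010110011110→0 (1)
 46  010100100110101100111101→0 (0)
 47  101001001101011001111010→1 (1)
 48  010010011010110011110101→0 (0)
 49  100100110101100111101010→1 (0)
 50  001001101011001111010100→0 (0)
 51  010011010110011110101000→0 (0)
 52  100110101100111101010000→1 (1)
 53  001101011001111010100001→0 (1)
 54  011010110011110101000011→0 (0)
 55  110101100111101010000110→1 (1)
 56  101011001111010100001101→1 (0)
 57  010110011110101000011010→0 (1)
 58  101100111101010000110101→1 (0)
 59  011001111010100001101010→0 (1)
 60  110011110101000011010101→1 (1)
 61  100111101010000110101011→1 (1)
 62  001111010100001101010111→0 (0)
 63  011110101000011010101110→0 (1)
 64  111101010000110101011101→1 (1)
 65  111010100001101010111011→1 (1)
 66  110101000011010101110111→1 (1)
 67  101010000110101011101111→1 (0)
 68  010100001101010111011110→0 (0)
 69  101000011010101110111100→1 (1)
 70  010000110101011101111001→0 (1)
 71  100001101010111011110011→1 (1)
 72  000011010101110111100111→0 (1)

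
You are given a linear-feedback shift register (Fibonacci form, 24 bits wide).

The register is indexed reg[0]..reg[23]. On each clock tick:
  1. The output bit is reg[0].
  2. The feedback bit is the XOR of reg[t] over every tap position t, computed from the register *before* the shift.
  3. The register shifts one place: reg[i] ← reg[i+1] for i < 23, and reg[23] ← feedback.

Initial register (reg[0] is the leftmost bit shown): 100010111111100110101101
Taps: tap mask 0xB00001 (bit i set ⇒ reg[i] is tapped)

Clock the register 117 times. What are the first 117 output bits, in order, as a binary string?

100010111111100110101101010110011001110101100101001101111110101100100010011010000100010101101110011111111000100010100

tick  register→output (feedback)
  0  100010111111100110101101→1 (0)
  1  000101111111001101011010→0 (1)
  2  001011111110011010110101→0 (0)
  3  010111111100110101101010→0 (1)
  4  101111111001101011010101→1 (1)
  5  011111110011010110101011→0 (0)
  6  111111100110101101010110→1 (0)
  7  111111001101011010101100→1 (1)
  8  111110011010110101011001→1 (1)
  9  111100110101101010110011→1 (0)
 10  111001101011010101100110→1 (0)
 11  110011010110101011001100→1 (1)
 12  100110101101010110011001→1 (1)
 13  001101011010101100110011→0 (1)
 14  011010110101011001100111→0 (0)
 15  110101101010110011001110→1 (1)
 16  101011010101100110011101→1 (0)
 17  010110101011001100111010→0 (1)
 18  101101010110011001110101→1 (1)
 19  011010101100110011101011→0 (0)
 20  110101011001100111010110→1 (0)
 21  101010110011001110101100→1 (1)
 22  010101100110011101011001→0 (0)
 23  101011001100111010110010→1 (1)
 24  010110011001110101100101→0 (0)
 25  101100110011101011001010→1 (0)
 26  011001100111010110010100→0 (1)
 27  110011001110101100101001→1 (1)
 28  100110011101011001010011→1 (0)
 29  001100111010110010100110→0 (1)
 30  011001110101100101001101→0 (1)
 31  110011101011001010011011→1 (1)
 32  100111010110010100110111→1 (1)
 33  001110101100101001101111→0 (1)
 34  011101011001010011011111→0 (1)
 35  111010110010100110111111→1 (0)
 36  110101100101001101111110→1 (1)
 37  101011001010011011111101→1 (0)
 38  010110010100110111111010→0 (1)
 39  101100101001101111110101→1 (1)
 40  011001010011011111101011→0 (0)
 41  110010100110111111010110→1 (0)
 42  100101001101111110101100→1 (1)
 43  001010011011111101011001→0 (0)
 44  010100110111111010110010→0 (0)
 45  101001101111110101100100→1 (0)
 46  010011011111101011001000→0 (1)
 47  100110111111010110010001→1 (0)
 48  001101111110101100100010→0 (0)
 49  011011111101011001000100→0 (1)
 50  110111111010110010001001→1 (1)
 51  101111110101100100010011→1 (0)
 52  011111101011001000100110→0 (1)
 53  111111010110010001001101→1 (0)
 54  111110101100100010011010→1 (0)
 55  111101011001000100110100→1 (0)
 56  111010110010001001101000→1 (0)
 57  110101100100010011010000→1 (1)
 58  101011001000100110100001→1 (0)
 59  010110010001001101000010→0 (0)
 60  101100100010011010000100→1 (0)
 61  011001000100110100001000→0 (1)
 62  110010001001101000010001→1 (0)
 63  100100010011010000100010→1 (1)
 64  001000100110100001000101→0 (0)
 65  010001001101000010001010→0 (1)
 66  100010011010000100010101→1 (1)
 67  000100110100001000101011→0 (0)
 68  001001101000010001010110→0 (1)
 69  010011010000100010101101→0 (1)
 70  100110100001000101011011→1 (1)
 71  001101000010001010110111→0 (0)
 72  011010000100010101101110→0 (0)
 73  110100001000101011011100→1 (1)
 74  101000010001010110111001→1 (1)
 75  010000100010101101110011→0 (1)
 76  100001000101011011100111→1 (1)
 77  000010001010110111001111→0 (1)
 78  000100010101101110011111→0 (1)
 79  001000101011011100111111→0 (1)
 80  010001010110111001111111→0 (1)
 81  100010101101110011111111→1 (0)
 82  000101011011100111111110→0 (0)
 83  001010110111001111111100→0 (0)
 84  010101101110011111111000→0 (1)
 85  101011011100111111110001→1 (0)
 86  010110111001111111100010→0 (0)
 87  101101110011111111000100→1 (0)
 88  011011100111111110001000→0 (1)
 89  110111001111111100010001→1 (0)
 90  101110011111111000100010→1 (1)
 91  011100111111110001000101→0 (0)
 92  111001111111100010001010→1 (0)
 93  110011111111000100010100→1 (0)
 94  100111111110001000101000→1 (0)
 95  001111111100010001010000→0 (0)
 96  011111111000100010100000→0 (0)
 97  111111110001000101000000→1 (1)
 98  111111100010001010000001→1 (0)
 99  111111000100010100000010→1 (1)
100  111110001000101000000101→1 (1)
101  111100010001010000001011→1 (1)
102  111000100010100000010111→1 (1)
103  110001000101000000101111→1 (0)
104  100010001010000001011110→1 (1)
105  000100010100000010111101→0 (1)
106  001000101000000101111011→0 (0)
107  010001010000001011110110→0 (1)
108  100010100000010111101101→1 (0)
109  000101000000101111011010→0 (1)
110  001010000001011110110101→0 (0)
111  010100000010111101101010→0 (1)
112  101000000101111011010101→1 (1)
113  010000001011110110101011→0 (0)
114  100000010111101101010110→1 (0)
115  000000101111011010101100→0 (0)
116  000001011110110101011000→0 (1)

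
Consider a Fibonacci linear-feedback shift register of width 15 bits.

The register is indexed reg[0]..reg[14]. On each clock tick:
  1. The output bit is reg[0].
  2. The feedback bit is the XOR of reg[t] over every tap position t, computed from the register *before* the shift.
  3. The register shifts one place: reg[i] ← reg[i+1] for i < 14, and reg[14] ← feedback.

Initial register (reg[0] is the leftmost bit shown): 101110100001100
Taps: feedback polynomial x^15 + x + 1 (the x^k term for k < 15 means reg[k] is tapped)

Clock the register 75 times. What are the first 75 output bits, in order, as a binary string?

step | reg (before) | out | fb
   0 | 101110100001100 | 1 | 1
   1 | 011101000011001 | 0 | 1
   2 | 111010000110011 | 1 | 0
   3 | 110100001100110 | 1 | 0
   4 | 101000011001100 | 1 | 1
   5 | 010000110011001 | 0 | 1
   6 | 100001100110011 | 1 | 1
   7 | 000011001100111 | 0 | 0
   8 | 000110011001110 | 0 | 0
   9 | 001100110011100 | 0 | 0
  10 | 011001100111000 | 0 | 1
  11 | 110011001110001 | 1 | 0
  12 | 100110011100010 | 1 | 1
  13 | 001100111000101 | 0 | 0
  14 | 011001110001010 | 0 | 1
  15 | 110011100010101 | 1 | 0
  16 | 100111000101010 | 1 | 1
  17 | 001110001010101 | 0 | 0
  18 | 011100010101010 | 0 | 1
  19 | 111000101010101 | 1 | 0
  20 | 110001010101010 | 1 | 0
  21 | 100010101010100 | 1 | 1
  22 | 000101010101001 | 0 | 0
  23 | 001010101010010 | 0 | 0
  24 | 010101010100100 | 0 | 1
  25 | 101010101001001 | 1 | 1
  26 | 010101010010011 | 0 | 1
  27 | 101010100100111 | 1 | 1
  28 | 010101001001111 | 0 | 1
  29 | 101010010011111 | 1 | 1
  30 | 010100100111111 | 0 | 1
  31 | 101001001111111 | 1 | 1
  32 | 010010011111111 | 0 | 1
  33 | 100100111111111 | 1 | 1
  34 | 001001111111111 | 0 | 0
  35 | 010011111111110 | 0 | 1
  36 | 100111111111101 | 1 | 1
  37 | 001111111111011 | 0 | 0
  38 | 011111111110110 | 0 | 1
  39 | 111111111101101 | 1 | 0
  40 | 111111111011010 | 1 | 0
  41 | 111111110110100 | 1 | 0
  42 | 111111101101000 | 1 | 0
  43 | 111111011010000 | 1 | 0
  44 | 111110110100000 | 1 | 0
  45 | 111101101000000 | 1 | 0
  46 | 111011010000000 | 1 | 0
  47 | 110110100000000 | 1 | 0
  48 | 101101000000000 | 1 | 1
  49 | 011010000000001 | 0 | 1
  50 | 110100000000011 | 1 | 0
  51 | 101000000000110 | 1 | 1
  52 | 010000000001101 | 0 | 1
  53 | 100000000011011 | 1 | 1
  54 | 000000000110111 | 0 | 0
  55 | 000000001101110 | 0 | 0
  56 | 000000011011100 | 0 | 0
  57 | 000000110111000 | 0 | 0
  58 | 000001101110000 | 0 | 0
  59 | 000011011100000 | 0 | 0
  60 | 000110111000000 | 0 | 0
  61 | 001101110000000 | 0 | 0
  62 | 011011100000000 | 0 | 1
  63 | 110111000000001 | 1 | 0
  64 | 101110000000010 | 1 | 1
  65 | 011100000000101 | 0 | 1
  66 | 111000000001011 | 1 | 0
  67 | 110000000010110 | 1 | 0
  68 | 100000000101100 | 1 | 1
  69 | 000000001011001 | 0 | 0
  70 | 000000010110010 | 0 | 0
  71 | 000000101100100 | 0 | 0
  72 | 000001011001000 | 0 | 0
  73 | 000010110010000 | 0 | 0
  74 | 000101100100000 | 0 | 0

101110100001100110011100010101010100100111111111101101000000000110111000000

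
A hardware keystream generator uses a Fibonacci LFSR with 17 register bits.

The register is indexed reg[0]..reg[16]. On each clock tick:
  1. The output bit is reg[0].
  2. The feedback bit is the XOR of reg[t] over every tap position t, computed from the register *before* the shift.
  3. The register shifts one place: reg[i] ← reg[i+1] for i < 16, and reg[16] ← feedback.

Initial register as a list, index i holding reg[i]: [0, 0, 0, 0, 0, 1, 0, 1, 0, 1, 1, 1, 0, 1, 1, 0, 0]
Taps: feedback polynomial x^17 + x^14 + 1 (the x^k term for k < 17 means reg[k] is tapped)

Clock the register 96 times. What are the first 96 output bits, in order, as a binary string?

k : reg_k → out_k, fb_k
0: 00000101011101100 → 0, fb=1
1: 00001010111011001 → 0, fb=0
2: 00010101110110010 → 0, fb=0
3: 00101011101100100 → 0, fb=1
4: 01010111011001001 → 0, fb=0
5: 10101110110010010 → 1, fb=1
6: 01011101100100101 → 0, fb=1
7: 10111011001001011 → 1, fb=1
8: 01110110010010111 → 0, fb=1
9: 11101100100101111 → 1, fb=0
10: 11011001001011110 → 1, fb=0
11: 10110010010111100 → 1, fb=0
12: 01100100101111000 → 0, fb=0
13: 11001001011110000 → 1, fb=1
14: 10010010111100001 → 1, fb=1
15: 00100101111000011 → 0, fb=0
16: 01001011110000110 → 0, fb=1
17: 10010111100001101 → 1, fb=0
18: 00101111000011010 → 0, fb=0
19: 01011110000110100 → 0, fb=1
20: 10111100001101001 → 1, fb=1
21: 01111000011010011 → 0, fb=0
22: 11110000110100110 → 1, fb=0
23: 11100001101001100 → 1, fb=0
24: 11000011010011000 → 1, fb=1
25: 10000110100110001 → 1, fb=1
26: 00001101001100011 → 0, fb=0
27: 00011010011000110 → 0, fb=1
28: 00110100110001101 → 0, fb=1
29: 01101001100011011 → 0, fb=0
30: 11010011000110110 → 1, fb=0
31: 10100110001101100 → 1, fb=0
32: 01001100011011000 → 0, fb=0
33: 10011000110110000 → 1, fb=1
34: 00110001101100001 → 0, fb=0
35: 01100011011000010 → 0, fb=0
36: 11000110110000100 → 1, fb=0
37: 10001101100001000 → 1, fb=1
38: 00011011000010001 → 0, fb=0
39: 00110110000100010 → 0, fb=0
40: 01101100001000100 → 0, fb=1
41: 11011000010001001 → 1, fb=1
42: 10110000100010011 → 1, fb=1
43: 01100001000100111 → 0, fb=1
44: 11000010001001111 → 1, fb=0
45: 10000100010011110 → 1, fb=0
46: 00001000100111100 → 0, fb=1
47: 00010001001111001 → 0, fb=0
48: 00100010011110010 → 0, fb=0
49: 01000100111100100 → 0, fb=1
50: 10001001111001001 → 1, fb=1
51: 00010011110010011 → 0, fb=0
52: 00100111100100110 → 0, fb=1
53: 01001111001001101 → 0, fb=1
54: 10011110010011011 → 1, fb=1
55: 00111100100110111 → 0, fb=1
56: 01111001001101111 → 0, fb=1
57: 11110010011011111 → 1, fb=0
58: 11100100110111110 → 1, fb=0
59: 11001001101111100 → 1, fb=0
60: 10010011011111000 → 1, fb=1
61: 00100110111110001 → 0, fb=0
62: 01001101111100010 → 0, fb=0
63: 10011011111000100 → 1, fb=0
64: 00110111110001000 → 0, fb=0
65: 01101111100010000 → 0, fb=0
66: 11011111000100000 → 1, fb=1
67: 10111110001000001 → 1, fb=1
68: 01111100010000011 → 0, fb=0
69: 11111000100000110 → 1, fb=0
70: 11110001000001100 → 1, fb=0
71: 11100010000011000 → 1, fb=1
72: 11000100000110001 → 1, fb=1
73: 10001000001100011 → 1, fb=1
74: 00010000011000111 → 0, fb=1
75: 00100000110001111 → 0, fb=1
76: 01000001100011111 → 0, fb=1
77: 10000011000111111 → 1, fb=0
78: 00000110001111110 → 0, fb=1
79: 00001100011111101 → 0, fb=1
80: 00011000111111011 → 0, fb=0
81: 00110001111110110 → 0, fb=1
82: 01100011111101101 → 0, fb=1
83: 11000111111011011 → 1, fb=1
84: 10001111110110111 → 1, fb=0
85: 00011111101101110 → 0, fb=1
86: 00111111011011101 → 0, fb=1
87: 01111110110111011 → 0, fb=0
88: 11111101101110110 → 1, fb=0
89: 11111011011101100 → 1, fb=0
90: 11110110111011000 → 1, fb=1
91: 11101101110110001 → 1, fb=1
92: 11011011101100011 → 1, fb=1
93: 10110111011000111 → 1, fb=0
94: 01101110110001110 → 0, fb=1
95: 11011101100011101 → 1, fb=0

000001010111011001001011110000110100110001101100001000100111100100110111110001000001100011111101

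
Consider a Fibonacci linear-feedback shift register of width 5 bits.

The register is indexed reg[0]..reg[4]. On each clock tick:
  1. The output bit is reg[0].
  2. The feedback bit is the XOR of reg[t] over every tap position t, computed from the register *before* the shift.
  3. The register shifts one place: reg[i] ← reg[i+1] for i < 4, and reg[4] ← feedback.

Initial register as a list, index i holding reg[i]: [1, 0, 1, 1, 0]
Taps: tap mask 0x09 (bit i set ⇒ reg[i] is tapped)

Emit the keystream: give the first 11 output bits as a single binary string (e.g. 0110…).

10110001111

k : reg_k → out_k, fb_k
0: 10110 → 1, fb=0
1: 01100 → 0, fb=0
2: 11000 → 1, fb=1
3: 10001 → 1, fb=1
4: 00011 → 0, fb=1
5: 00111 → 0, fb=1
6: 01111 → 0, fb=1
7: 11111 → 1, fb=0
8: 11110 → 1, fb=0
9: 11100 → 1, fb=1
10: 11001 → 1, fb=1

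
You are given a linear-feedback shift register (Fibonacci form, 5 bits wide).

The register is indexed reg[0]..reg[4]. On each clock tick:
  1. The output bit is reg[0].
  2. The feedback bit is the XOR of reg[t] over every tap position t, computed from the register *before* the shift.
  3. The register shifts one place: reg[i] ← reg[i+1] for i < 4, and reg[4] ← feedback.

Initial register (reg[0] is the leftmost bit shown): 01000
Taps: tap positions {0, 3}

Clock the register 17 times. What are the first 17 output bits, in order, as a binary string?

k : reg_k → out_k, fb_k
0: 01000 → 0, fb=0
1: 10000 → 1, fb=1
2: 00001 → 0, fb=0
3: 00010 → 0, fb=1
4: 00101 → 0, fb=0
5: 01010 → 0, fb=1
6: 10101 → 1, fb=1
7: 01011 → 0, fb=1
8: 10111 → 1, fb=0
9: 01110 → 0, fb=1
10: 11101 → 1, fb=1
11: 11011 → 1, fb=0
12: 10110 → 1, fb=0
13: 01100 → 0, fb=0
14: 11000 → 1, fb=1
15: 10001 → 1, fb=1
16: 00011 → 0, fb=1

01000010101110110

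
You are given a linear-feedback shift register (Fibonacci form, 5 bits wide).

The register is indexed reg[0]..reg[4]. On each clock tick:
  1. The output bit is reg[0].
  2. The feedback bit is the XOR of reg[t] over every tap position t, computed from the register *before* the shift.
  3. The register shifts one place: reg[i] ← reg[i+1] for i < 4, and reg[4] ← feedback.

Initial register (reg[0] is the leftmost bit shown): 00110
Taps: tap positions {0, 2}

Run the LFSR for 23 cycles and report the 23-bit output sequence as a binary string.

00110111010100001001011

step | reg (before) | out | fb
   0 | 00110 | 0 | 1
   1 | 01101 | 0 | 1
   2 | 11011 | 1 | 1
   3 | 10111 | 1 | 0
   4 | 01110 | 0 | 1
   5 | 11101 | 1 | 0
   6 | 11010 | 1 | 1
   7 | 10101 | 1 | 0
   8 | 01010 | 0 | 0
   9 | 10100 | 1 | 0
  10 | 01000 | 0 | 0
  11 | 10000 | 1 | 1
  12 | 00001 | 0 | 0
  13 | 00010 | 0 | 0
  14 | 00100 | 0 | 1
  15 | 01001 | 0 | 0
  16 | 10010 | 1 | 1
  17 | 00101 | 0 | 1
  18 | 01011 | 0 | 0
  19 | 10110 | 1 | 0
  20 | 01100 | 0 | 1
  21 | 11001 | 1 | 1
  22 | 10011 | 1 | 1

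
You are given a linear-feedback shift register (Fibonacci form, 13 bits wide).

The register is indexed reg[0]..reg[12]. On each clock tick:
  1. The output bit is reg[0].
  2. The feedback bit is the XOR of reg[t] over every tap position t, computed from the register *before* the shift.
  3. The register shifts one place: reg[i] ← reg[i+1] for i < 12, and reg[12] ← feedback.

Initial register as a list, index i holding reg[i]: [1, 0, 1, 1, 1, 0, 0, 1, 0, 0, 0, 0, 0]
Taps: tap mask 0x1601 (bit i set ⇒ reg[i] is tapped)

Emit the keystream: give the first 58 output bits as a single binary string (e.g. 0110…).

k : reg_k → out_k, fb_k
0: 1011100100000 → 1, fb=1
1: 0111001000001 → 0, fb=1
2: 1110010000011 → 1, fb=0
3: 1100100000110 → 1, fb=0
4: 1001000001100 → 1, fb=1
5: 0010000011001 → 0, fb=0
6: 0100000110010 → 0, fb=0
7: 1000001100100 → 1, fb=0
8: 0000011001000 → 0, fb=1
9: 0000110010001 → 0, fb=1
10: 0001100100011 → 0, fb=1
11: 0011001000111 → 0, fb=0
12: 0110010001110 → 0, fb=0
13: 1100100011100 → 1, fb=1
14: 1001000111001 → 1, fb=1
15: 0010001110011 → 0, fb=1
16: 0100011100111 → 0, fb=0
17: 1000111001110 → 1, fb=1
18: 0001110011101 → 0, fb=1
19: 0011100111011 → 0, fb=0
20: 0111001110110 → 0, fb=1
21: 1110011101101 → 1, fb=0
22: 1100111011010 → 1, fb=0
23: 1001110110100 → 1, fb=0
24: 0011101101000 → 0, fb=1
25: 0111011010001 → 0, fb=1
26: 1110110100011 → 1, fb=0
27: 1101101000110 → 1, fb=0
28: 1011010001100 → 1, fb=1
29: 0110100011001 → 0, fb=0
30: 1101000110010 → 1, fb=1
31: 1010001100101 → 1, fb=1
32: 0100011001011 → 0, fb=0
33: 1000110010110 → 1, fb=0
34: 0001100101100 → 0, fb=0
35: 0011001011000 → 0, fb=1
36: 0110010110001 → 0, fb=1
37: 1100101100011 → 1, fb=0
38: 1001011000110 → 1, fb=0
39: 0010110001100 → 0, fb=0
40: 0101100011000 → 0, fb=1
41: 1011000110001 → 1, fb=0
42: 0110001100010 → 0, fb=0
43: 1100011000100 → 1, fb=0
44: 1000110001000 → 1, fb=0
45: 0001100010000 → 0, fb=0
46: 0011000100000 → 0, fb=0
47: 0110001000000 → 0, fb=0
48: 1100010000000 → 1, fb=1
49: 1000100000001 → 1, fb=0
50: 0001000000010 → 0, fb=0
51: 0010000000100 → 0, fb=1
52: 0100000001001 → 0, fb=0
53: 1000000010010 → 1, fb=1
54: 0000000100101 → 0, fb=0
55: 0000001001010 → 0, fb=1
56: 0000010010101 → 0, fb=0
57: 0000100101010 → 0, fb=1

1011100100000110010001110011101101000110010110001100010000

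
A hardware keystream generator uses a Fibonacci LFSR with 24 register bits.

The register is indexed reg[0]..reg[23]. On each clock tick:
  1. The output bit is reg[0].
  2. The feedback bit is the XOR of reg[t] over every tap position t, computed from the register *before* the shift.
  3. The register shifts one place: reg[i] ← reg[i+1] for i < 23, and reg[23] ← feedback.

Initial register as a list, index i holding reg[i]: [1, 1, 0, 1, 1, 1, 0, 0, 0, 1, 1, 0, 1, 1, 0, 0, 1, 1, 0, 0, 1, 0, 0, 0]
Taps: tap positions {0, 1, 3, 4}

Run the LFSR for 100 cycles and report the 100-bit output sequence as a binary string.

step | reg (before) | out | fb
   0 | 110111000110110011001000 | 1 | 0
   1 | 101110001101100110010000 | 1 | 1
   2 | 011100011011001100100001 | 0 | 0
   3 | 111000110110011001000010 | 1 | 0
   4 | 110001101100110010000100 | 1 | 0
   5 | 100011011001100100001000 | 1 | 0
   6 | 000110110011001000010000 | 0 | 0
   7 | 001101100110010000100000 | 0 | 1
   8 | 011011001100100001000001 | 0 | 0
   9 | 110110011001000010000010 | 1 | 0
  10 | 101100110010000100000100 | 1 | 0
  11 | 011001100100001000001000 | 0 | 1
  12 | 110011001000010000010001 | 1 | 1
  13 | 100110010000100000100011 | 1 | 1
  14 | 001100100001000001000111 | 0 | 1
  15 | 011001000010000010001111 | 0 | 1
  16 | 110010000100000100011111 | 1 | 1
  17 | 100100001000001000111111 | 1 | 0
  18 | 001000010000010001111110 | 0 | 0
  19 | 010000100000100011111100 | 0 | 1
  20 | 100001000001000111111001 | 1 | 1
  21 | 000010000010001111110011 | 0 | 1
  22 | 000100000100011111100111 | 0 | 1
  23 | 001000001000111111001111 | 0 | 0
  24 | 010000010001111110011110 | 0 | 1
  25 | 100000100011111100111101 | 1 | 1
  26 | 000001000111111001111011 | 0 | 0
  27 | 000010001111110011110110 | 0 | 1
  28 | 000100011111100111101101 | 0 | 1
  29 | 001000111111001111011011 | 0 | 0
  30 | 010001111110011110110110 | 0 | 1
  31 | 100011111100111101101101 | 1 | 0
  32 | 000111111001111011011010 | 0 | 0
  33 | 001111110011110110110100 | 0 | 0
  34 | 011111100111101101101000 | 0 | 1
  35 | 111111001111011011010001 | 1 | 0
  36 | 111110011110110110100010 | 1 | 0
  37 | 111100111101101101000100 | 1 | 1
  38 | 111001111011011010001001 | 1 | 0
  39 | 110011110110110100010010 | 1 | 1
  40 | 100111101101101000100101 | 1 | 1
  41 | 001111011011010001001011 | 0 | 0
  42 | 011110110110100010010110 | 0 | 1
  43 | 111101101101000100101101 | 1 | 1
  44 | 111011011010001001011011 | 1 | 1
  45 | 110110110100010010110111 | 1 | 0
  46 | 101101101000100101101110 | 1 | 0
  47 | 011011010001001011011100 | 0 | 0
  48 | 110110100010010110111000 | 1 | 0
  49 | 101101000100101101110000 | 1 | 0
  50 | 011010001001011011100000 | 0 | 0
  51 | 110100010010110111000000 | 1 | 1
  52 | 101000100101101110000001 | 1 | 1
  53 | 010001001011011100000011 | 0 | 1
  54 | 100010010110111000000111 | 1 | 0
  55 | 000100101101110000001110 | 0 | 1
  56 | 001001011011100000011101 | 0 | 0
  57 | 010010110111000000111010 | 0 | 0
  58 | 100101101110000001110100 | 1 | 0
  59 | 001011011100000011101000 | 0 | 1
  60 | 010110111000000111010001 | 0 | 1
  61 | 101101110000001110100011 | 1 | 0
  62 | 011011100000011101000110 | 0 | 0
  63 | 110111000000111010001100 | 1 | 0
  64 | 101110000001110100011000 | 1 | 1
  65 | 011100000011101000110001 | 0 | 0
  66 | 111000000111010001100010 | 1 | 0
  67 | 110000001110100011000100 | 1 | 0
  68 | 100000011101000110001000 | 1 | 1
  69 | 000000111010001100010001 | 0 | 0
  70 | 000001110100011000100010 | 0 | 0
  71 | 000011101000110001000100 | 0 | 1
  72 | 000111010001100010001001 | 0 | 0
  73 | 001110100011000100010010 | 0 | 0
  74 | 011101000110001000100100 | 0 | 0
  75 | 111010001100010001001000 | 1 | 1
  76 | 110100011000100010010001 | 1 | 1
  77 | 101000110001000100100011 | 1 | 1
  78 | 010001100010001001000111 | 0 | 1
  79 | 100011000100010010001111 | 1 | 0
  80 | 000110001000100100011110 | 0 | 0
  81 | 001100010001001000111100 | 0 | 1
  82 | 011000100010010001111001 | 0 | 1
  83 | 110001000100100011110011 | 1 | 0
  84 | 100010001001000111100110 | 1 | 0
  85 | 000100010010001111001100 | 0 | 1
  86 | 001000100100011110011001 | 0 | 0
  87 | 010001001000111100110010 | 0 | 1
  88 | 100010010001111001100101 | 1 | 0
  89 | 000100100011110011001010 | 0 | 1
  90 | 001001000111100110010101 | 0 | 0
  91 | 010010001111001100101010 | 0 | 0
  92 | 100100011110011001010100 | 1 | 0
  93 | 001000111100110010101000 | 0 | 0
  94 | 010001111001100101010000 | 0 | 1
  95 | 100011110011001010100001 | 1 | 0
  96 | 000111100110010101000010 | 0 | 0
  97 | 001111001100101010000100 | 0 | 0
  98 | 011110011001010100001000 | 0 | 1
  99 | 111100110010101000010001 | 1 | 1

1101110001101100110010000100000100011111100111101101101000100101101110000001110100011000100010010001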